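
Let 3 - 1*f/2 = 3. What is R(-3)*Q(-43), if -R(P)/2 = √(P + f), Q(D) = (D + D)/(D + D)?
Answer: -2*I*√3 ≈ -3.4641*I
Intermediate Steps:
f = 0 (f = 6 - 2*3 = 6 - 6 = 0)
Q(D) = 1 (Q(D) = (2*D)/((2*D)) = (2*D)*(1/(2*D)) = 1)
R(P) = -2*√P (R(P) = -2*√(P + 0) = -2*√P)
R(-3)*Q(-43) = -2*I*√3*1 = -2*I*√3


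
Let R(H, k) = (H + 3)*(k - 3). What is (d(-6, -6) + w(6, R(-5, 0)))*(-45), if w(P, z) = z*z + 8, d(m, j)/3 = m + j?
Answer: -360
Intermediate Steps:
d(m, j) = 3*j + 3*m (d(m, j) = 3*(m + j) = 3*(j + m) = 3*j + 3*m)
R(H, k) = (-3 + k)*(3 + H) (R(H, k) = (3 + H)*(-3 + k) = (-3 + k)*(3 + H))
w(P, z) = 8 + z² (w(P, z) = z² + 8 = 8 + z²)
(d(-6, -6) + w(6, R(-5, 0)))*(-45) = ((3*(-6) + 3*(-6)) + (8 + (-9 - 3*(-5) + 3*0 - 5*0)²))*(-45) = ((-18 - 18) + (8 + (-9 + 15 + 0 + 0)²))*(-45) = (-36 + (8 + 6²))*(-45) = (-36 + (8 + 36))*(-45) = (-36 + 44)*(-45) = 8*(-45) = -360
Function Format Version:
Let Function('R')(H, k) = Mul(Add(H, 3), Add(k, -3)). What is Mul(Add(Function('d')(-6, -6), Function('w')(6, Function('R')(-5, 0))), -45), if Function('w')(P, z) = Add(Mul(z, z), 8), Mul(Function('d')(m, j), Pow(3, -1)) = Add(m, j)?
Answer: -360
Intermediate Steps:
Function('d')(m, j) = Add(Mul(3, j), Mul(3, m)) (Function('d')(m, j) = Mul(3, Add(m, j)) = Mul(3, Add(j, m)) = Add(Mul(3, j), Mul(3, m)))
Function('R')(H, k) = Mul(Add(-3, k), Add(3, H)) (Function('R')(H, k) = Mul(Add(3, H), Add(-3, k)) = Mul(Add(-3, k), Add(3, H)))
Function('w')(P, z) = Add(8, Pow(z, 2)) (Function('w')(P, z) = Add(Pow(z, 2), 8) = Add(8, Pow(z, 2)))
Mul(Add(Function('d')(-6, -6), Function('w')(6, Function('R')(-5, 0))), -45) = Mul(Add(Add(Mul(3, -6), Mul(3, -6)), Add(8, Pow(Add(-9, Mul(-3, -5), Mul(3, 0), Mul(-5, 0)), 2))), -45) = Mul(Add(Add(-18, -18), Add(8, Pow(Add(-9, 15, 0, 0), 2))), -45) = Mul(Add(-36, Add(8, Pow(6, 2))), -45) = Mul(Add(-36, Add(8, 36)), -45) = Mul(Add(-36, 44), -45) = Mul(8, -45) = -360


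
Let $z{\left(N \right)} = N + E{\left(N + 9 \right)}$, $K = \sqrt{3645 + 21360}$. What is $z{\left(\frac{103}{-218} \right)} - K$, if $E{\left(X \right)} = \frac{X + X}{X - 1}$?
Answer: $\frac{641501}{357738} - \sqrt{25005} \approx -156.34$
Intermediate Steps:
$E{\left(X \right)} = \frac{2 X}{-1 + X}$
$K = \sqrt{25005} \approx 158.13$
$z{\left(N \right)} = N + \frac{2 \left(9 + N\right)}{8 + N}$ ($z{\left(N \right)} = N + \frac{2 \left(N + 9\right)}{-1 + \left(N + 9\right)} = N + \frac{2 \left(9 + N\right)}{-1 + \left(9 + N\right)} = N + \frac{2 \left(9 + N\right)}{8 + N}$)
$z{\left(\frac{103}{-218} \right)} - K = \frac{18 + \left(\frac{103}{-218}\right)^{2} + 10 \frac{103}{-218}}{8 + \frac{103}{-218}} - \sqrt{25005} = \frac{18 + \left(103 \left(- \frac{1}{218}\right)\right)^{2} + 10 \cdot 103 \left(- \frac{1}{218}\right)}{8 + 103 \left(- \frac{1}{218}\right)} - \sqrt{25005} = \frac{18 + \left(- \frac{103}{218}\right)^{2} + 10 \left(- \frac{103}{218}\right)}{8 - \frac{103}{218}} - \sqrt{25005} = \frac{18 + \frac{10609}{47524} - \frac{515}{109}}{\frac{1641}{218}} - \sqrt{25005} = \frac{218}{1641} \cdot \frac{641501}{47524} - \sqrt{25005} = \frac{641501}{357738} - \sqrt{25005}$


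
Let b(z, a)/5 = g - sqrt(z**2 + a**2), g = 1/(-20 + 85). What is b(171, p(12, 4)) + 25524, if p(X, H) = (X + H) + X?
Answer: 331813/13 - 25*sqrt(1201) ≈ 24658.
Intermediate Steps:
p(X, H) = H + 2*X (p(X, H) = (H + X) + X = H + 2*X)
g = 1/65 ≈ 0.015385
b(z, a) = 1/13 - 5*sqrt(a**2 + z**2) (b(z, a) = 5*(1/65 - sqrt(z**2 + a**2)) = 5*(1/65 - sqrt(a**2 + z**2)) = 1/13 - 5*sqrt(a**2 + z**2))
b(171, p(12, 4)) + 25524 = (1/13 - 5*sqrt((4 + 2*12)**2 + 171**2)) + 25524 = (1/13 - 5*sqrt((4 + 24)**2 + 29241)) + 25524 = (1/13 - 5*sqrt(28**2 + 29241)) + 25524 = (1/13 - 5*sqrt(784 + 29241)) + 25524 = (1/13 - 25*sqrt(1201)) + 25524 = 331813/13 - 25*sqrt(1201)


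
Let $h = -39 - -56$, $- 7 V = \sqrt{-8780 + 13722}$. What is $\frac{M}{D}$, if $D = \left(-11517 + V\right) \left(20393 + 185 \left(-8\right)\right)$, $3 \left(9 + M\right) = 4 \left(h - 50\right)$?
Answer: $\frac{4272807}{17560499539421} - \frac{53 \sqrt{4942}}{17560499539421} \approx 2.4311 \cdot 10^{-7}$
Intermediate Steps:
$V = - \frac{\sqrt{4942}}{7}$ ($V = - \frac{\sqrt{-8780 + 13722}}{7} = - \frac{\sqrt{4942}}{7} \approx -10.043$)
$h = 17$ ($h = -39 + 56 = 17$)
$M = -53$ ($M = -9 + \frac{4 \left(17 - 50\right)}{3} = -9 + \frac{4 \left(-33\right)}{3} = -9 + \frac{1}{3} \left(-132\right) = -9 - 44 = -53$)
$D = -217821021 - \frac{18913 \sqrt{4942}}{7}$ ($D = \left(-11517 - \frac{\sqrt{4942}}{7}\right) \left(20393 + 185 \left(-8\right)\right) = \left(-11517 - \frac{\sqrt{4942}}{7}\right) \left(20393 - 1480\right) = \left(-11517 - \frac{\sqrt{4942}}{7}\right) 18913 = -217821021 - \frac{18913 \sqrt{4942}}{7} \approx -2.1801 \cdot 10^{8}$)
$\frac{M}{D} = - \frac{53}{-217821021 - \frac{18913 \sqrt{4942}}{7}}$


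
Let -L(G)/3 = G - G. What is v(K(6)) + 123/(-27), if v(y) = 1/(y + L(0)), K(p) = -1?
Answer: -50/9 ≈ -5.5556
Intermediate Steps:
L(G) = 0 (L(G) = -3*(G - G) = -3*0 = 0)
v(y) = 1/y (v(y) = 1/(y + 0) = 1/y)
v(K(6)) + 123/(-27) = 1/(-1) + 123/(-27) = -1 + 123*(-1/27) = -1 - 41/9 = -50/9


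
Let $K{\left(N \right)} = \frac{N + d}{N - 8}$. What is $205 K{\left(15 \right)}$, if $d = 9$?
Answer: $\frac{4920}{7} \approx 702.86$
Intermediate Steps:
$K{\left(N \right)} = \frac{9 + N}{-8 + N}$ ($K{\left(N \right)} = \frac{N + 9}{N - 8} = \frac{9 + N}{-8 + N}$)
$205 K{\left(15 \right)} = 205 \frac{9 + 15}{-8 + 15} = 205 \cdot \frac{1}{7} \cdot 24 = 205 \cdot \frac{24}{7} = \frac{4920}{7}$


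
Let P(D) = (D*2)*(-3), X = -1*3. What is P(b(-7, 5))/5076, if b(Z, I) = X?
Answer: 1/282 ≈ 0.0035461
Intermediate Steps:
X = -3
b(Z, I) = -3
P(D) = -6*D (P(D) = (2*D)*(-3) = -6*D)
P(b(-7, 5))/5076 = -6*(-3)/5076 = 18*(1/5076) = 1/282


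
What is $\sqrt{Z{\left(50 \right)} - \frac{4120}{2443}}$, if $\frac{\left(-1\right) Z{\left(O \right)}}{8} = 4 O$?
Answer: $\frac{2 i \sqrt{2389815890}}{2443} \approx 40.021 i$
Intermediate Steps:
$Z{\left(O \right)} = - 32 O$ ($Z{\left(O \right)} = - 8 \cdot 4 O = - 32 O$)
$\sqrt{Z{\left(50 \right)} - \frac{4120}{2443}} = \sqrt{\left(-32\right) 50 - \frac{4120}{2443}} = \sqrt{-1600 - \frac{4120}{2443}} = \sqrt{- \frac{3912920}{2443}} = \frac{2 i \sqrt{2389815890}}{2443}$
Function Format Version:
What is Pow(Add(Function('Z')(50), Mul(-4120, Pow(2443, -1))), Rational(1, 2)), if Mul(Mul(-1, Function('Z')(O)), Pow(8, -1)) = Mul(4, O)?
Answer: Mul(Rational(2, 2443), I, Pow(2389815890, Rational(1, 2))) ≈ Mul(40.021, I)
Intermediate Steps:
Function('Z')(O) = Mul(-32, O) (Function('Z')(O) = Mul(-8, Mul(4, O)) = Mul(-32, O))
Pow(Add(Function('Z')(50), Mul(-4120, Pow(2443, -1))), Rational(1, 2)) = Pow(Add(Mul(-32, 50), Mul(-4120, Pow(2443, -1))), Rational(1, 2)) = Pow(Add(-1600, Mul(-4120, Rational(1, 2443))), Rational(1, 2)) = Pow(Add(-1600, Rational(-4120, 2443)), Rational(1, 2)) = Pow(Rational(-3912920, 2443), Rational(1, 2)) = Mul(Rational(2, 2443), I, Pow(2389815890, Rational(1, 2)))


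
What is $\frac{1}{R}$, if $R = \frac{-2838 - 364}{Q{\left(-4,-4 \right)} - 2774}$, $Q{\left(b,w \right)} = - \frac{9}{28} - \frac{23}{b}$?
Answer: $\frac{9690}{11207} \approx 0.86464$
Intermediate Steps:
$Q{\left(b,w \right)} = - \frac{9}{28} - \frac{23}{b}$ ($Q{\left(b,w \right)} = \left(-9\right) \frac{1}{28} - \frac{23}{b} = - \frac{9}{28} - \frac{23}{b}$)
$R = \frac{11207}{9690}$ ($R = \frac{-2838 - 364}{\left(- \frac{9}{28} - \frac{23}{-4}\right) - 2774} = - \frac{3202}{\left(- \frac{9}{28} - - \frac{23}{4}\right) - 2774} = - \frac{3202}{\left(- \frac{9}{28} + \frac{23}{4}\right) - 2774} = - \frac{3202}{\frac{38}{7} - 2774} = - \frac{3202}{- \frac{19380}{7}} = \left(-3202\right) \left(- \frac{7}{19380}\right) = \frac{11207}{9690} \approx 1.1566$)
$\frac{1}{R} = \frac{1}{\frac{11207}{9690}} = \frac{9690}{11207}$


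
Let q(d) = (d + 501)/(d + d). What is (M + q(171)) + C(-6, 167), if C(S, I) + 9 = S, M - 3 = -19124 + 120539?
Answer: 5780083/57 ≈ 1.0141e+5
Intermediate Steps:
M = 101418 (M = 3 + (-19124 + 120539) = 3 + 101415 = 101418)
C(S, I) = -9 + S
q(d) = (501 + d)/(2*d) (q(d) = (501 + d)/((2*d)) = (501 + d)*(1/(2*d)) = (501 + d)/(2*d))
(M + q(171)) + C(-6, 167) = (101418 + (½)*(501 + 171)/171) + (-9 - 6) = (101418 + (½)*(1/171)*672) - 15 = (101418 + 112/57) - 15 = 5780938/57 - 15 = 5780083/57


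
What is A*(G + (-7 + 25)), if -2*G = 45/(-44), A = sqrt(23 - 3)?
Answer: 1629*sqrt(5)/44 ≈ 82.785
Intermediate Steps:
A = 2*sqrt(5) (A = sqrt(20) = 2*sqrt(5) ≈ 4.4721)
G = 45/88 (G = -45/(2*(-44)) = -45*(-1)/(2*44) = -1/2*(-45/44) = 45/88 ≈ 0.51136)
A*(G + (-7 + 25)) = (2*sqrt(5))*(45/88 + (-7 + 25)) = (2*sqrt(5))*(45/88 + 18) = (2*sqrt(5))*(1629/88) = 1629*sqrt(5)/44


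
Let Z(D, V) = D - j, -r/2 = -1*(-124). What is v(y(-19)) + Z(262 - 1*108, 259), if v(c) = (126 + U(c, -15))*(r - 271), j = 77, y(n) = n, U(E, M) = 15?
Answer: -73102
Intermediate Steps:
r = -248 (r = -(-2)*(-124) = -2*124 = -248)
Z(D, V) = -77 + D (Z(D, V) = D - 1*77 = D - 77 = -77 + D)
v(c) = -73179 (v(c) = (126 + 15)*(-248 - 271) = 141*(-519) = -73179)
v(y(-19)) + Z(262 - 1*108, 259) = -73179 + (-77 + (262 - 1*108)) = -73179 + (-77 + (262 - 108)) = -73179 + (-77 + 154) = -73179 + 77 = -73102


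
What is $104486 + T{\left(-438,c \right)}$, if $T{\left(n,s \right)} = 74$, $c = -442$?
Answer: $104560$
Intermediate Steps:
$104486 + T{\left(-438,c \right)} = 104486 + 74 = 104560$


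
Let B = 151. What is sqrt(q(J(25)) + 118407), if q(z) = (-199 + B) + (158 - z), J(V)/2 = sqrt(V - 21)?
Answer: sqrt(118513) ≈ 344.26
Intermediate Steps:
J(V) = 2*sqrt(-21 + V) (J(V) = 2*sqrt(V - 21) = 2*sqrt(-21 + V))
q(z) = 110 - z (q(z) = (-199 + 151) + (158 - z) = -48 + (158 - z) = 110 - z)
sqrt(q(J(25)) + 118407) = sqrt((110 - 2*sqrt(-21 + 25)) + 118407) = sqrt((110 - 2*sqrt(4)) + 118407) = sqrt((110 - 2*2) + 118407) = sqrt((110 - 1*4) + 118407) = sqrt((110 - 4) + 118407) = sqrt(106 + 118407) = sqrt(118513)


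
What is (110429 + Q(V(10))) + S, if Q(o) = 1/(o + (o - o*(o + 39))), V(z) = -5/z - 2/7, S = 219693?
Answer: 1841090590/5577 ≈ 3.3012e+5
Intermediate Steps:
V(z) = -2/7 - 5/z (V(z) = -5/z - 2*⅐ = -5/z - 2/7 = -2/7 - 5/z)
Q(o) = 1/(2*o - o*(39 + o)) (Q(o) = 1/(o + (o - o*(39 + o))) = 1/(2*o - o*(39 + o)))
(110429 + Q(V(10))) + S = (110429 - 1/((-2/7 - 5/10)*(37 + (-2/7 - 5/10)))) + 219693 = (110429 - 1/((-2/7 - 5*⅒)*(37 + (-2/7 - 5*⅒)))) + 219693 = (110429 - 1/((-2/7 - ½)*(37 + (-2/7 - ½)))) + 219693 = (110429 - 1/((-11/14)*(37 - 11/14))) + 219693 = (110429 - 1*(-14/11)/507/14) + 219693 = (110429 - 1*(-14/11)*14/507) + 219693 = (110429 + 196/5577) + 219693 = 615862729/5577 + 219693 = 1841090590/5577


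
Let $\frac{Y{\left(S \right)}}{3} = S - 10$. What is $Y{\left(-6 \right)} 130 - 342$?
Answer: $-6582$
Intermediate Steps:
$Y{\left(S \right)} = -30 + 3 S$ ($Y{\left(S \right)} = 3 \left(S - 10\right) = 3 \left(-10 + S\right) = -30 + 3 S$)
$Y{\left(-6 \right)} 130 - 342 = \left(-30 + 3 \left(-6\right)\right) 130 - 342 = \left(-30 - 18\right) 130 - 342 = \left(-48\right) 130 - 342 = -6240 - 342 = -6582$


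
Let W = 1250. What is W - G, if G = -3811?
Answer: 5061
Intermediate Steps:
W - G = 1250 - 1*(-3811) = 1250 + 3811 = 5061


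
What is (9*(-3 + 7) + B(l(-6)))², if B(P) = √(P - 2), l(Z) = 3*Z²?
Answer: (36 + √106)² ≈ 2143.3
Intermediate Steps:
B(P) = √(-2 + P)
(9*(-3 + 7) + B(l(-6)))² = (9*(-3 + 7) + √(-2 + 3*(-6)²))² = (9*4 + √(-2 + 3*36))² = (36 + √(-2 + 108))² = (36 + √106)²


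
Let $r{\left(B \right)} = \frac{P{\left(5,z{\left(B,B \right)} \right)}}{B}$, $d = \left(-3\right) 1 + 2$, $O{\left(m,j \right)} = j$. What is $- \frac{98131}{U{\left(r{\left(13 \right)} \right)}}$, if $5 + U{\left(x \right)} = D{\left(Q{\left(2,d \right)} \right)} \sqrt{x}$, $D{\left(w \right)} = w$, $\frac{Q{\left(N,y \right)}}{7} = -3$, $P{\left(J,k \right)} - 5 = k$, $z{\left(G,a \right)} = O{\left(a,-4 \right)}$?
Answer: $- \frac{6378515}{116} + \frac{2060751 \sqrt{13}}{116} \approx 9065.8$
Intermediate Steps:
$z{\left(G,a \right)} = -4$
$d = -1$ ($d = -3 + 2 = -1$)
$P{\left(J,k \right)} = 5 + k$
$Q{\left(N,y \right)} = -21$ ($Q{\left(N,y \right)} = 7 \left(-3\right) = -21$)
$r{\left(B \right)} = \frac{1}{B}$ ($r{\left(B \right)} = \frac{5 - 4}{B} = 1 \frac{1}{B} = \frac{1}{B}$)
$U{\left(x \right)} = -5 - 21 \sqrt{x}$
$- \frac{98131}{U{\left(r{\left(13 \right)} \right)}} = - \frac{98131}{-5 - 21 \sqrt{\frac{1}{13}}} = - \frac{98131}{-5 - \frac{21}{\sqrt{13}}} = - \frac{98131}{-5 - 21 \frac{\sqrt{13}}{13}} = - \frac{98131}{-5 - \frac{21 \sqrt{13}}{13}}$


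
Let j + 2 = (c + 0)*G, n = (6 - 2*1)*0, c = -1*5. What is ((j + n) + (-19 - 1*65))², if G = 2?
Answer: 9216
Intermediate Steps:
c = -5
n = 0 (n = (6 - 2)*0 = 4*0 = 0)
j = -12 (j = -2 + (-5 + 0)*2 = -2 - 5*2 = -2 - 10 = -12)
((j + n) + (-19 - 1*65))² = ((-12 + 0) + (-19 - 1*65))² = (-12 + (-19 - 65))² = (-12 - 84)² = (-96)² = 9216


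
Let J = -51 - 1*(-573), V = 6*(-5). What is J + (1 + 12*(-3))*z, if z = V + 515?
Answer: -16453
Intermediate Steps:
V = -30
J = 522 (J = -51 + 573 = 522)
z = 485 (z = -30 + 515 = 485)
J + (1 + 12*(-3))*z = 522 + (1 + 12*(-3))*485 = 522 + (1 - 36)*485 = 522 - 35*485 = 522 - 16975 = -16453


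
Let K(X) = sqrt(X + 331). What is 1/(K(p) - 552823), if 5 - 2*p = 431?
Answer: -552823/305613269211 - sqrt(118)/305613269211 ≈ -1.8089e-6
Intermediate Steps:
p = -213 (p = 5/2 - 1/2*431 = 5/2 - 431/2 = -213)
K(X) = sqrt(331 + X)
1/(K(p) - 552823) = 1/(sqrt(331 - 213) - 552823) = 1/(sqrt(118) - 552823) = 1/(-552823 + sqrt(118))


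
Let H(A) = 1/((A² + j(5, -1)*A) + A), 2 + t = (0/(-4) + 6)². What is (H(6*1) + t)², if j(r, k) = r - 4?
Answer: 2666689/2304 ≈ 1157.4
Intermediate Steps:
j(r, k) = -4 + r
t = 34 (t = -2 + (0/(-4) + 6)² = -2 + (0*(-¼) + 6)² = -2 + (0 + 6)² = -2 + 6² = -2 + 36 = 34)
H(A) = 1/(A² + 2*A) (H(A) = 1/((A² + (-4 + 5)*A) + A) = 1/((A² + 1*A) + A) = 1/((A² + A) + A) = 1/((A + A²) + A) = 1/(A² + 2*A))
(H(6*1) + t)² = (1/(((6*1))*(2 + 6*1)) + 34)² = (1/(6*(2 + 6)) + 34)² = ((⅙)/8 + 34)² = ((⅙)*(⅛) + 34)² = (1/48 + 34)² = (1633/48)² = 2666689/2304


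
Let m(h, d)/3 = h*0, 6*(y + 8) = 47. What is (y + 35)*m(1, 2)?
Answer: 0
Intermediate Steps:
y = -1/6 (y = -8 + (1/6)*47 = -8 + 47/6 = -1/6 ≈ -0.16667)
m(h, d) = 0 (m(h, d) = 3*(h*0) = 3*0 = 0)
(y + 35)*m(1, 2) = (-1/6 + 35)*0 = (209/6)*0 = 0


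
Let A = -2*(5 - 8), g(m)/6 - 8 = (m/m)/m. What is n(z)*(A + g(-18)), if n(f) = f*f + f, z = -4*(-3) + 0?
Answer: 8372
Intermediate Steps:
z = 12 (z = 12 + 0 = 12)
g(m) = 48 + 6/m (g(m) = 48 + 6*((m/m)/m) = 48 + 6*(1/m) = 48 + 6/m)
n(f) = f + f² (n(f) = f² + f = f + f²)
A = 6 (A = -2*(-3) = 6)
n(z)*(A + g(-18)) = (12*(1 + 12))*(6 + (48 + 6/(-18))) = (12*13)*(6 + (48 + 6*(-1/18))) = 156*(6 + (48 - ⅓)) = 156*(6 + 143/3) = 156*(161/3) = 8372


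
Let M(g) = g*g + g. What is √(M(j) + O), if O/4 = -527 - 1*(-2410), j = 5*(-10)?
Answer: √9982 ≈ 99.910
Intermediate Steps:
j = -50
O = 7532 (O = 4*(-527 - 1*(-2410)) = 4*(-527 + 2410) = 4*1883 = 7532)
M(g) = g + g² (M(g) = g² + g = g + g²)
√(M(j) + O) = √(-50*(1 - 50) + 7532) = √(-50*(-49) + 7532) = √(2450 + 7532) = √9982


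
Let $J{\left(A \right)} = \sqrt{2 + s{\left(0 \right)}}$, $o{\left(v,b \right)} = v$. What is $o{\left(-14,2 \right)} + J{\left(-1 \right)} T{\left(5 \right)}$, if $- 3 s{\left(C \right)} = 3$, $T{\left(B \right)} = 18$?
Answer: $4$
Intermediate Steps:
$s{\left(C \right)} = -1$ ($s{\left(C \right)} = \left(- \frac{1}{3}\right) 3 = -1$)
$J{\left(A \right)} = 1$ ($J{\left(A \right)} = \sqrt{2 - 1} = \sqrt{1} = 1$)
$o{\left(-14,2 \right)} + J{\left(-1 \right)} T{\left(5 \right)} = -14 + 1 \cdot 18 = -14 + 18 = 4$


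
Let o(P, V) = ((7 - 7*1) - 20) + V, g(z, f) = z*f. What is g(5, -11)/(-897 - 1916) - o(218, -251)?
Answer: 762378/2813 ≈ 271.02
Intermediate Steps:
g(z, f) = f*z
o(P, V) = -20 + V (o(P, V) = ((7 - 7) - 20) + V = (0 - 20) + V = -20 + V)
g(5, -11)/(-897 - 1916) - o(218, -251) = (-11*5)/(-897 - 1916) - (-20 - 251) = -55/(-2813) - 1*(-271) = -55*(-1/2813) + 271 = 55/2813 + 271 = 762378/2813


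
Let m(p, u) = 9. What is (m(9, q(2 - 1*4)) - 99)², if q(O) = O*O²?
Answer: 8100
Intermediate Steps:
q(O) = O³
(m(9, q(2 - 1*4)) - 99)² = (9 - 99)² = (-90)² = 8100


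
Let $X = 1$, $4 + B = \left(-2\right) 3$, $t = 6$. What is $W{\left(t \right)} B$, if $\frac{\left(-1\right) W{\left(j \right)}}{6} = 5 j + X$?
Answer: $1860$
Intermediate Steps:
$B = -10$ ($B = -4 - 6 = -10$)
$W{\left(j \right)} = -6 - 30 j$ ($W{\left(j \right)} = - 6 \left(5 j + 1\right) = - 6 \left(1 + 5 j\right) = -6 - 30 j$)
$W{\left(t \right)} B = \left(-6 - 180\right) \left(-10\right) = \left(-186\right) \left(-10\right) = 1860$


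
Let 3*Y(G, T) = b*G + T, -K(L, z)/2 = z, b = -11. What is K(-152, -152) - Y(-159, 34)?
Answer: -871/3 ≈ -290.33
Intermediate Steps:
K(L, z) = -2*z
Y(G, T) = -11*G/3 + T/3 (Y(G, T) = (-11*G + T)/3 = (T - 11*G)/3 = -11*G/3 + T/3)
K(-152, -152) - Y(-159, 34) = -2*(-152) - (-11/3*(-159) + (1/3)*34) = 304 - (583 + 34/3) = 304 - 1*1783/3 = 304 - 1783/3 = -871/3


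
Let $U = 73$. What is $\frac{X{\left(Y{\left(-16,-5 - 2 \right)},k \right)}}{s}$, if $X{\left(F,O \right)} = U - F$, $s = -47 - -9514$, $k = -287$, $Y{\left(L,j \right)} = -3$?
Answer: $\frac{76}{9467} \approx 0.0080279$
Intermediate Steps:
$s = 9467$ ($s = -47 + 9514 = 9467$)
$X{\left(F,O \right)} = 73 - F$
$\frac{X{\left(Y{\left(-16,-5 - 2 \right)},k \right)}}{s} = \frac{73 - -3}{9467} = \left(73 + 3\right) \frac{1}{9467} = 76 \cdot \frac{1}{9467} = \frac{76}{9467}$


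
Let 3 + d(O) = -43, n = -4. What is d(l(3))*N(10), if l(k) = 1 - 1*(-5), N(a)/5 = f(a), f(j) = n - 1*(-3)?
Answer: 230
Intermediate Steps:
f(j) = -1 (f(j) = -4 - 1*(-3) = -4 + 3 = -1)
N(a) = -5 (N(a) = 5*(-1) = -5)
l(k) = 6 (l(k) = 1 + 5 = 6)
d(O) = -46 (d(O) = -3 - 43 = -46)
d(l(3))*N(10) = -46*(-5) = 230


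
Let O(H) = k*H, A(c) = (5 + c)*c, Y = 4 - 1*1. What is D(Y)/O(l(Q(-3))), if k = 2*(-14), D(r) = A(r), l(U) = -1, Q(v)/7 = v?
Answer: 6/7 ≈ 0.85714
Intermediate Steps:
Y = 3 (Y = 4 - 1 = 3)
Q(v) = 7*v
A(c) = c*(5 + c)
D(r) = r*(5 + r)
k = -28
O(H) = -28*H
D(Y)/O(l(Q(-3))) = (3*(5 + 3))/((-28*(-1))) = (3*8)/28 = 24*(1/28) = 6/7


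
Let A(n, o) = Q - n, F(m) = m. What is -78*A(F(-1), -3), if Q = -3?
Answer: 156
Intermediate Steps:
A(n, o) = -3 - n
-78*A(F(-1), -3) = -78*(-3 - 1*(-1)) = -78*(-3 + 1) = -78*(-2) = 156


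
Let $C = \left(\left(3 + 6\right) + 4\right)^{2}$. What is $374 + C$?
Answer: $543$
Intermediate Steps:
$C = 169$ ($C = \left(9 + 4\right)^{2} = 13^{2} = 169$)
$374 + C = 374 + 169 = 543$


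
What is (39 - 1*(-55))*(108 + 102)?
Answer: 19740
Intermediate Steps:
(39 - 1*(-55))*(108 + 102) = (39 + 55)*210 = 94*210 = 19740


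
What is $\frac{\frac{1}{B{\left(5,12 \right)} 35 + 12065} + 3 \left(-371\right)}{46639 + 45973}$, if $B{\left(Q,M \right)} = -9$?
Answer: $- \frac{13077749}{1088191000} \approx -0.012018$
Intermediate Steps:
$\frac{\frac{1}{B{\left(5,12 \right)} 35 + 12065} + 3 \left(-371\right)}{46639 + 45973} = \frac{\frac{1}{\left(-9\right) 35 + 12065} + 3 \left(-371\right)}{46639 + 45973} = \frac{\frac{1}{-315 + 12065} - 1113}{92612} = \left(\frac{1}{11750} - 1113\right) \frac{1}{92612} = \left(- \frac{13077749}{11750}\right) \frac{1}{92612} = - \frac{13077749}{1088191000}$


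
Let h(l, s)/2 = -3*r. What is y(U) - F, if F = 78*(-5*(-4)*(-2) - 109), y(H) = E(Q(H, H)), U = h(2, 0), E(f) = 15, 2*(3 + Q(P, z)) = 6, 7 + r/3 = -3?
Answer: 11637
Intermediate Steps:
r = -30 (r = -21 + 3*(-3) = -21 - 9 = -30)
h(l, s) = 180 (h(l, s) = 2*(-3*(-30)) = 2*90 = 180)
Q(P, z) = 0 (Q(P, z) = -3 + (1/2)*6 = -3 + 3 = 0)
U = 180
y(H) = 15
F = -11622 (F = 78*(20*(-2) - 109) = 78*(-40 - 109) = 78*(-149) = -11622)
y(U) - F = 15 - 1*(-11622) = 15 + 11622 = 11637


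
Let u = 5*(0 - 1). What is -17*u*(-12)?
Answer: -1020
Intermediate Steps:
u = -5 (u = 5*(-1) = -5)
-17*u*(-12) = -17*(-5)*(-12) = 85*(-12) = -1020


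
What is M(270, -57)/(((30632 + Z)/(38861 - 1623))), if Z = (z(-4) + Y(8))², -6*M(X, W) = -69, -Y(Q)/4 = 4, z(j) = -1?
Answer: 428237/30921 ≈ 13.849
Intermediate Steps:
Y(Q) = -16 (Y(Q) = -4*4 = -16)
M(X, W) = 23/2 (M(X, W) = -⅙*(-69) = 23/2)
Z = 289 (Z = (-1 - 16)² = (-17)² = 289)
M(270, -57)/(((30632 + Z)/(38861 - 1623))) = 23/(2*(((30632 + 289)/(38861 - 1623)))) = 23/(2*((30921/37238))) = 23/(2*((30921*(1/37238)))) = 23/(2*(30921/37238)) = (23/2)*(37238/30921) = 428237/30921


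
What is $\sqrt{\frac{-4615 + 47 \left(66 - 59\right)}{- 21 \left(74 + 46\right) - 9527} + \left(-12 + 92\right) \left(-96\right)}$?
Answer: $\frac{i \sqrt{1114548371678}}{12047} \approx 87.634 i$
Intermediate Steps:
$\sqrt{\frac{-4615 + 47 \left(66 - 59\right)}{- 21 \left(74 + 46\right) - 9527} + \left(-12 + 92\right) \left(-96\right)} = \sqrt{\frac{-4615 + 47 \cdot 7}{\left(-21\right) 120 - 9527} + 80 \left(-96\right)} = \sqrt{\frac{-4615 + 329}{-2520 - 9527} - 7680} = \sqrt{- \frac{4286}{-12047} - 7680} = \sqrt{\left(-4286\right) \left(- \frac{1}{12047}\right) - 7680} = \sqrt{\frac{4286}{12047} - 7680} = \sqrt{- \frac{92516674}{12047}} = \frac{i \sqrt{1114548371678}}{12047}$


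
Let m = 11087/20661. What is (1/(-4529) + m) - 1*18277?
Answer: -1710195755951/93573669 ≈ -18276.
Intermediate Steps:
m = 11087/20661 (m = 11087*(1/20661) = 11087/20661 ≈ 0.53661)
(1/(-4529) + m) - 1*18277 = (1/(-4529) + 11087/20661) - 1*18277 = (-1/4529 + 11087/20661) - 18277 = 50192362/93573669 - 18277 = -1710195755951/93573669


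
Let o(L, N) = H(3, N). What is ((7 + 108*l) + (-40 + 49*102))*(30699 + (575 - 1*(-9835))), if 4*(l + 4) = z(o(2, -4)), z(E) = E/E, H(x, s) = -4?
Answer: 187457040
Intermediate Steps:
o(L, N) = -4
z(E) = 1
l = -15/4 (l = -4 + (¼)*1 = -4 + ¼ = -15/4 ≈ -3.7500)
((7 + 108*l) + (-40 + 49*102))*(30699 + (575 - 1*(-9835))) = ((7 + 108*(-15/4)) + (-40 + 49*102))*(30699 + (575 - 1*(-9835))) = ((7 - 405) + (-40 + 4998))*(30699 + (575 + 9835)) = (-398 + 4958)*(30699 + 10410) = 4560*41109 = 187457040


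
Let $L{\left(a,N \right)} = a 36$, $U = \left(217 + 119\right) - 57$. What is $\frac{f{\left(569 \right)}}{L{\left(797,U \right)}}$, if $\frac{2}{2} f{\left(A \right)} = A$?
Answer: $\frac{569}{28692} \approx 0.019831$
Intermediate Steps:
$U = 279$ ($U = 336 - 57 = 279$)
$f{\left(A \right)} = A$
$L{\left(a,N \right)} = 36 a$
$\frac{f{\left(569 \right)}}{L{\left(797,U \right)}} = \frac{569}{36 \cdot 797} = \frac{569}{28692}$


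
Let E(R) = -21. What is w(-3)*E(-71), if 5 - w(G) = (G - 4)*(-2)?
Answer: 189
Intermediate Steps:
w(G) = -3 + 2*G (w(G) = 5 - (G - 4)*(-2) = 5 - (-4 + G)*(-2) = 5 - (8 - 2*G) = 5 + (-8 + 2*G) = -3 + 2*G)
w(-3)*E(-71) = (-3 + 2*(-3))*(-21) = (-3 - 6)*(-21) = -9*(-21) = 189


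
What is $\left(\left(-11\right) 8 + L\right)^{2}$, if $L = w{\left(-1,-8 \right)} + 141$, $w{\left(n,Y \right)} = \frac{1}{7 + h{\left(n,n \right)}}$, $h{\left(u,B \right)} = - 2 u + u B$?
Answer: $\frac{281961}{100} \approx 2819.6$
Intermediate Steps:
$h{\left(u,B \right)} = - 2 u + B u$
$w{\left(n,Y \right)} = \frac{1}{7 + n \left(-2 + n\right)}$
$L = \frac{1411}{10}$ ($L = \frac{1}{7 - \left(-2 - 1\right)} + 141 = \frac{1}{7 - -3} + 141 = \frac{1}{7 + 3} + 141 = \frac{1}{10} + 141 = \frac{1411}{10} \approx 141.1$)
$\left(\left(-11\right) 8 + L\right)^{2} = \left(\left(-11\right) 8 + \frac{1411}{10}\right)^{2} = \left(-88 + \frac{1411}{10}\right)^{2} = \left(\frac{531}{10}\right)^{2} = \frac{281961}{100}$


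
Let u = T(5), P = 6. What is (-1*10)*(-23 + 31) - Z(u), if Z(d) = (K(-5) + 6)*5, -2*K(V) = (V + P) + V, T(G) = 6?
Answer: -120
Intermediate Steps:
K(V) = -3 - V (K(V) = -((V + 6) + V)/2 = -((6 + V) + V)/2 = -(6 + 2*V)/2 = -3 - V)
u = 6
Z(d) = 40 (Z(d) = ((-3 - 1*(-5)) + 6)*5 = ((-3 + 5) + 6)*5 = (2 + 6)*5 = 8*5 = 40)
(-1*10)*(-23 + 31) - Z(u) = (-1*10)*(-23 + 31) - 1*40 = -10*8 - 40 = -80 - 40 = -120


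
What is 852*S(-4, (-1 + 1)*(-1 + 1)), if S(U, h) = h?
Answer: 0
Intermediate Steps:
852*S(-4, (-1 + 1)*(-1 + 1)) = 852*((-1 + 1)*(-1 + 1)) = 852*(0*0) = 852*0 = 0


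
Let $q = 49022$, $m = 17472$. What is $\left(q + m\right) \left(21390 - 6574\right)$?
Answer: $985175104$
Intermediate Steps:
$\left(q + m\right) \left(21390 - 6574\right) = \left(49022 + 17472\right) \left(21390 - 6574\right) = 66494 \cdot 14816 = 985175104$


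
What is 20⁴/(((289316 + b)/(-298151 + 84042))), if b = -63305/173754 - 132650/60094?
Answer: -178850778152598720000/1510443622737023 ≈ -1.1841e+5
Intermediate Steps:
b = -13426359385/5220786438 (b = -63305*1/173754 - 132650*1/60094 = -63305/173754 - 66325/30047 = -13426359385/5220786438 ≈ -2.5717)
20⁴/(((289316 + b)/(-298151 + 84042))) = 20⁴/(((289316 - 13426359385/5220786438)/(-298151 + 84042))) = 160000/(((1510443622737023/5220786438)/(-214109))) = 160000/(((1510443622737023/5220786438)*(-1/214109))) = 160000/(-1510443622737023/1117817363453742) = 160000*(-1117817363453742/1510443622737023) = -178850778152598720000/1510443622737023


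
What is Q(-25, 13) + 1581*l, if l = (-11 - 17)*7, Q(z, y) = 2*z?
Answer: -309926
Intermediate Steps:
l = -196 (l = -28*7 = -196)
Q(-25, 13) + 1581*l = 2*(-25) + 1581*(-196) = -50 - 309876 = -309926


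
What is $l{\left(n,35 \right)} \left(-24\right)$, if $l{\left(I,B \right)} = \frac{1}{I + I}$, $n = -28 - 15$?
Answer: $\frac{12}{43} \approx 0.27907$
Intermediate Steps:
$n = -43$
$l{\left(I,B \right)} = \frac{1}{2 I}$
$l{\left(n,35 \right)} \left(-24\right) = \frac{1}{2 \left(-43\right)} \left(-24\right) = \frac{1}{2} \left(- \frac{1}{43}\right) \left(-24\right) = \left(- \frac{1}{86}\right) \left(-24\right) = \frac{12}{43}$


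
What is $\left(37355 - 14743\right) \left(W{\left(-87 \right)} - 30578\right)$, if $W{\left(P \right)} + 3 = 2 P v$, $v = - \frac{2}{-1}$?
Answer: $-699366548$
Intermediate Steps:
$v = 2$ ($v = \left(-2\right) \left(-1\right) = 2$)
$W{\left(P \right)} = -3 + 4 P$ ($W{\left(P \right)} = -3 + 2 P 2 = -3 + 4 P$)
$\left(37355 - 14743\right) \left(W{\left(-87 \right)} - 30578\right) = \left(37355 - 14743\right) \left(\left(-3 + 4 \left(-87\right)\right) - 30578\right) = 22612 \left(\left(-3 - 348\right) - 30578\right) = 22612 \left(-351 - 30578\right) = 22612 \left(-30929\right) = -699366548$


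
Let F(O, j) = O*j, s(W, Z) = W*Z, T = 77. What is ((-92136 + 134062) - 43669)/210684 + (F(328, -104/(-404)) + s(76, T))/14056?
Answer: 5160310513/12462450196 ≈ 0.41407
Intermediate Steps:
((-92136 + 134062) - 43669)/210684 + (F(328, -104/(-404)) + s(76, T))/14056 = ((-92136 + 134062) - 43669)/210684 + (328*(-104/(-404)) + 76*77)/14056 = (41926 - 43669)*(1/210684) + (328*(-104*(-1/404)) + 5852)*(1/14056) = -1743*1/210684 + (328*(26/101) + 5852)*(1/14056) = -581/70228 + (8528/101 + 5852)*(1/14056) = -581/70228 + (599580/101)*(1/14056) = -581/70228 + 149895/354914 = 5160310513/12462450196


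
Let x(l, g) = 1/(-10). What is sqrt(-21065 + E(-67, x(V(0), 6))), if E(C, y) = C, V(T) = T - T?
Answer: 6*I*sqrt(587) ≈ 145.37*I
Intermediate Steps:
V(T) = 0
x(l, g) = -1/10
sqrt(-21065 + E(-67, x(V(0), 6))) = sqrt(-21065 - 67) = sqrt(-21132) = 6*I*sqrt(587)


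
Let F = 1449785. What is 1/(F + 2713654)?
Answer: 1/4163439 ≈ 2.4019e-7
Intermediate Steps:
1/(F + 2713654) = 1/(1449785 + 2713654) = 1/4163439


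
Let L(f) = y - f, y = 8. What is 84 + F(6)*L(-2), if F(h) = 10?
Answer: 184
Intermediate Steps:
L(f) = 8 - f
84 + F(6)*L(-2) = 84 + 10*(8 - 1*(-2)) = 84 + 10*(8 + 2) = 84 + 10*10 = 84 + 100 = 184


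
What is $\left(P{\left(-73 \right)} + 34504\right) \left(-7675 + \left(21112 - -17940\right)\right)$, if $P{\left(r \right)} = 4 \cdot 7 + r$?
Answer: $1081220043$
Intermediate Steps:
$P{\left(r \right)} = 28 + r$
$\left(P{\left(-73 \right)} + 34504\right) \left(-7675 + \left(21112 - -17940\right)\right) = \left(\left(28 - 73\right) + 34504\right) \left(-7675 + \left(21112 - -17940\right)\right) = \left(-45 + 34504\right) \left(-7675 + \left(21112 + 17940\right)\right) = 34459 \left(-7675 + 39052\right) = 34459 \cdot 31377 = 1081220043$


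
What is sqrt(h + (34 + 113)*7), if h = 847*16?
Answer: sqrt(14581) ≈ 120.75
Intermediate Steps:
h = 13552
sqrt(h + (34 + 113)*7) = sqrt(13552 + (34 + 113)*7) = sqrt(13552 + 147*7) = sqrt(13552 + 1029) = sqrt(14581)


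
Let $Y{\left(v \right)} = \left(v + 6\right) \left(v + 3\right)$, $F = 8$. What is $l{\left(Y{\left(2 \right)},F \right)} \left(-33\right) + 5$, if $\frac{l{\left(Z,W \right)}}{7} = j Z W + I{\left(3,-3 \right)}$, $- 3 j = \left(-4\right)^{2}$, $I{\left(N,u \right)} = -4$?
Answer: $395169$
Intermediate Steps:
$j = - \frac{16}{3}$ ($j = - \frac{\left(-4\right)^{2}}{3} = \left(- \frac{1}{3}\right) 16 = - \frac{16}{3} \approx -5.3333$)
$Y{\left(v \right)} = \left(3 + v\right) \left(6 + v\right)$ ($Y{\left(v \right)} = \left(6 + v\right) \left(3 + v\right) = \left(3 + v\right) \left(6 + v\right)$)
$l{\left(Z,W \right)} = -28 - \frac{112 W Z}{3}$ ($l{\left(Z,W \right)} = 7 \left(- \frac{16 Z}{3} W - 4\right) = 7 \left(- \frac{16 W Z}{3} - 4\right) = 7 \left(-4 - \frac{16 W Z}{3}\right) = -28 - \frac{112 W Z}{3}$)
$l{\left(Y{\left(2 \right)},F \right)} \left(-33\right) + 5 = \left(-28 - \frac{896 \left(18 + 2^{2} + 9 \cdot 2\right)}{3}\right) \left(-33\right) + 5 = \left(-28 - \frac{896 \left(18 + 4 + 18\right)}{3}\right) \left(-33\right) + 5 = \left(-28 - \frac{896}{3} \cdot 40\right) \left(-33\right) + 5 = \left(-28 - \frac{35840}{3}\right) \left(-33\right) + 5 = \left(- \frac{35924}{3}\right) \left(-33\right) + 5 = 395164 + 5 = 395169$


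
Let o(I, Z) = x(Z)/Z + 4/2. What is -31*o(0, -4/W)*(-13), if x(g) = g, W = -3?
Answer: 1209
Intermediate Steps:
o(I, Z) = 3 (o(I, Z) = Z/Z + 4/2 = 1 + 4*(½) = 1 + 2 = 3)
-31*o(0, -4/W)*(-13) = -31*3*(-13) = -93*(-13) = 1209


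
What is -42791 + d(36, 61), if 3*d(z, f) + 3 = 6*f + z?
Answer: -42658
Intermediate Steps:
d(z, f) = -1 + 2*f + z/3 (d(z, f) = -1 + (6*f + z)/3 = -1 + (z + 6*f)/3 = -1 + (2*f + z/3) = -1 + 2*f + z/3)
-42791 + d(36, 61) = -42791 + (-1 + 2*61 + (⅓)*36) = -42791 + (-1 + 122 + 12) = -42791 + 133 = -42658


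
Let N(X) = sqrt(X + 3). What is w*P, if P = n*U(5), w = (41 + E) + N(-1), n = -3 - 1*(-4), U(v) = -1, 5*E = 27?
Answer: -232/5 - sqrt(2) ≈ -47.814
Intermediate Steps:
E = 27/5 (E = (1/5)*27 = 27/5 ≈ 5.4000)
N(X) = sqrt(3 + X)
n = 1 (n = -3 + 4 = 1)
w = 232/5 + sqrt(2) (w = (41 + 27/5) + sqrt(3 - 1) = 232/5 + sqrt(2) ≈ 47.814)
P = -1 (P = 1*(-1) = -1)
w*P = (232/5 + sqrt(2))*(-1) = -232/5 - sqrt(2)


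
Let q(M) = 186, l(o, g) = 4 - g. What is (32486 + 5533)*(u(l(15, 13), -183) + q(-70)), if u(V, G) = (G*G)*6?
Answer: 7646381280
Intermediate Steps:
u(V, G) = 6*G**2 (u(V, G) = G**2*6 = 6*G**2)
(32486 + 5533)*(u(l(15, 13), -183) + q(-70)) = (32486 + 5533)*(6*(-183)**2 + 186) = 38019*(6*33489 + 186) = 38019*(200934 + 186) = 38019*201120 = 7646381280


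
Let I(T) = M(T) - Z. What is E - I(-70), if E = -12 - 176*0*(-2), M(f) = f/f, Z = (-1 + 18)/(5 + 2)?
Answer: -74/7 ≈ -10.571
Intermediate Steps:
Z = 17/7 ≈ 2.4286
M(f) = 1
I(T) = -10/7 (I(T) = 1 - 1*17/7 = 1 - 17/7 = -10/7)
E = -12 (E = -12 - 176*0 = -12 - 22*0 = -12 + 0 = -12)
E - I(-70) = -12 - 1*(-10/7) = -12 + 10/7 = -74/7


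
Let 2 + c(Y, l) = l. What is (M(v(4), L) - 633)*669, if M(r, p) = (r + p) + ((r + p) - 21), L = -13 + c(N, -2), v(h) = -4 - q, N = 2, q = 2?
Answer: -468300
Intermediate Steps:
c(Y, l) = -2 + l
v(h) = -6 (v(h) = -4 - 1*2 = -4 - 2 = -6)
L = -17 (L = -13 + (-2 - 2) = -13 - 4 = -17)
M(r, p) = -21 + 2*p + 2*r (M(r, p) = (p + r) + ((p + r) - 21) = (p + r) + (-21 + p + r) = -21 + 2*p + 2*r)
(M(v(4), L) - 633)*669 = ((-21 + 2*(-17) + 2*(-6)) - 633)*669 = ((-21 - 34 - 12) - 633)*669 = (-67 - 633)*669 = -700*669 = -468300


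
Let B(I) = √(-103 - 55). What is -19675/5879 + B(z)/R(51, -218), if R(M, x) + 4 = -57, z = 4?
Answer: -19675/5879 - I*√158/61 ≈ -3.3467 - 0.20606*I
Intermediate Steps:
B(I) = I*√158 (B(I) = √(-158) = I*√158)
R(M, x) = -61 (R(M, x) = -4 - 57 = -61)
-19675/5879 + B(z)/R(51, -218) = -19675/5879 + (I*√158)/(-61) = -19675*1/5879 + (I*√158)*(-1/61) = -19675/5879 - I*√158/61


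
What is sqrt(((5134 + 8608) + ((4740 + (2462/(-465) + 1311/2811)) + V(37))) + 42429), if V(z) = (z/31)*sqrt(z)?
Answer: sqrt(11562357423324030 + 226581849675*sqrt(37))/435705 ≈ 246.81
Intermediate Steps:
V(z) = z**(3/2)/31 (V(z) = (z*(1/31))*sqrt(z) = (z/31)*sqrt(z) = z**(3/2)/31)
sqrt(((5134 + 8608) + ((4740 + (2462/(-465) + 1311/2811)) + V(37))) + 42429) = sqrt(((5134 + 8608) + ((4740 + (2462/(-465) + 1311/2811)) + 37**(3/2)/31)) + 42429) = sqrt((13742 + ((4740 + (2462*(-1/465) + 1311*(1/2811))) + (37*sqrt(37))/31)) + 42429) = sqrt((13742 + ((4740 + (-2462/465 + 437/937)) + 37*sqrt(37)/31)) + 42429) = sqrt((13742 + ((4740 - 2103689/435705) + 37*sqrt(37)/31)) + 42429) = sqrt((13742 + (2063138011/435705 + 37*sqrt(37)/31)) + 42429) = sqrt((8050596121/435705 + 37*sqrt(37)/31) + 42429) = sqrt(26537123566/435705 + 37*sqrt(37)/31)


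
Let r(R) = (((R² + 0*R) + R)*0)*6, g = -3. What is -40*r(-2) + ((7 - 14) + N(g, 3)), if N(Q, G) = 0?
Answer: -7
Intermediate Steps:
r(R) = 0 (r(R) = (((R² + 0) + R)*0)*6 = ((R² + R)*0)*6 = ((R + R²)*0)*6 = 0*6 = 0)
-40*r(-2) + ((7 - 14) + N(g, 3)) = -40*0 + ((7 - 14) + 0) = 0 + (-7 + 0) = 0 - 7 = -7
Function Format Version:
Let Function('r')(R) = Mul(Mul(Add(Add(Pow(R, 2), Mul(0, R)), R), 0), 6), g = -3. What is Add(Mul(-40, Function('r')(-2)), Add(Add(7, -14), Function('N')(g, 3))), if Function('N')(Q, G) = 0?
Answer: -7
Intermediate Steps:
Function('r')(R) = 0 (Function('r')(R) = Mul(Mul(Add(Add(Pow(R, 2), 0), R), 0), 6) = Mul(Mul(Add(Pow(R, 2), R), 0), 6) = Mul(Mul(Add(R, Pow(R, 2)), 0), 6) = Mul(0, 6) = 0)
Add(Mul(-40, Function('r')(-2)), Add(Add(7, -14), Function('N')(g, 3))) = Add(Mul(-40, 0), Add(Add(7, -14), 0)) = Add(0, Add(-7, 0)) = Add(0, -7) = -7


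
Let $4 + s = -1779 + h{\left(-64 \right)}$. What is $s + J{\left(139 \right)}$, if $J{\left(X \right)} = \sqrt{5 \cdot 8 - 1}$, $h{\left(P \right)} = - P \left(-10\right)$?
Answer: $-2423 + \sqrt{39} \approx -2416.8$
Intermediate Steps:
$h{\left(P \right)} = 10 P$ ($h{\left(P \right)} = - \left(-10\right) P = 10 P$)
$J{\left(X \right)} = \sqrt{39}$ ($J{\left(X \right)} = \sqrt{40 - 1} = \sqrt{39}$)
$s = -2423$ ($s = -4 + \left(-1779 + 10 \left(-64\right)\right) = -4 - 2419 = -2423$)
$s + J{\left(139 \right)} = -2423 + \sqrt{39}$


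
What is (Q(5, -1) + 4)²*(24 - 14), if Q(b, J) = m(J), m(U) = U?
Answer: 90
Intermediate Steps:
Q(b, J) = J
(Q(5, -1) + 4)²*(24 - 14) = (-1 + 4)²*(24 - 14) = 3²*10 = 9*10 = 90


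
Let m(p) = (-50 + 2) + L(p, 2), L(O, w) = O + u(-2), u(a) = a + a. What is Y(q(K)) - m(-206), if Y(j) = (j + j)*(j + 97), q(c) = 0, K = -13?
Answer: 258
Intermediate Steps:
u(a) = 2*a
L(O, w) = -4 + O (L(O, w) = O + 2*(-2) = O - 4 = -4 + O)
m(p) = -52 + p (m(p) = (-50 + 2) + (-4 + p) = -48 + (-4 + p) = -52 + p)
Y(j) = 2*j*(97 + j) (Y(j) = (2*j)*(97 + j) = 2*j*(97 + j))
Y(q(K)) - m(-206) = 2*0*(97 + 0) - (-52 - 206) = 2*0*97 - 1*(-258) = 0 + 258 = 258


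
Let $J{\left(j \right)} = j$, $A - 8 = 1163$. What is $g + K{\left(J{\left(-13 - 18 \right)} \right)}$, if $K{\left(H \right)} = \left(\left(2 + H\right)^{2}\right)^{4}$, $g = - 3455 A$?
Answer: $500242367156$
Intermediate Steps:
$A = 1171$ ($A = 8 + 1163 = 1171$)
$g = -4045805$ ($g = \left(-3455\right) 1171 = -4045805$)
$K{\left(H \right)} = \left(2 + H\right)^{8}$
$g + K{\left(J{\left(-13 - 18 \right)} \right)} = -4045805 + \left(2 - 31\right)^{8} = -4045805 + \left(-29\right)^{8} = -4045805 + 500246412961 = 500242367156$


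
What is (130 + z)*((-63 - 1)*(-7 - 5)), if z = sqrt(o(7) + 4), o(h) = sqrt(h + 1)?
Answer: 99840 + 768*sqrt(4 + 2*sqrt(2)) ≈ 1.0185e+5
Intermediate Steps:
o(h) = sqrt(1 + h)
z = sqrt(4 + 2*sqrt(2)) (z = sqrt(sqrt(1 + 7) + 4) = sqrt(sqrt(8) + 4) = sqrt(2*sqrt(2) + 4) = sqrt(4 + 2*sqrt(2)) ≈ 2.6131)
(130 + z)*((-63 - 1)*(-7 - 5)) = (130 + sqrt(4 + 2*sqrt(2)))*((-63 - 1)*(-7 - 5)) = (130 + sqrt(4 + 2*sqrt(2)))*(-64*(-12)) = (130 + sqrt(4 + 2*sqrt(2)))*768 = 99840 + 768*sqrt(4 + 2*sqrt(2))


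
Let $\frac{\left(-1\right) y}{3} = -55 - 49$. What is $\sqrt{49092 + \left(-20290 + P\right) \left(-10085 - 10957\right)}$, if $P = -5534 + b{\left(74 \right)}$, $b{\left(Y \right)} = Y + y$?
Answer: $4 \sqrt{33457218} \approx 23137.0$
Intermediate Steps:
$y = 312$ ($y = - 3 \left(-55 - 49\right) = \left(-3\right) \left(-104\right) = 312$)
$b{\left(Y \right)} = 312 + Y$ ($b{\left(Y \right)} = Y + 312 = 312 + Y$)
$P = -5148$ ($P = -5534 + \left(312 + 74\right) = -5534 + 386 = -5148$)
$\sqrt{49092 + \left(-20290 + P\right) \left(-10085 - 10957\right)} = \sqrt{49092 + \left(-20290 - 5148\right) \left(-10085 - 10957\right)} = \sqrt{49092 - -535266396} = \sqrt{49092 + 535266396} = \sqrt{535315488} = 4 \sqrt{33457218}$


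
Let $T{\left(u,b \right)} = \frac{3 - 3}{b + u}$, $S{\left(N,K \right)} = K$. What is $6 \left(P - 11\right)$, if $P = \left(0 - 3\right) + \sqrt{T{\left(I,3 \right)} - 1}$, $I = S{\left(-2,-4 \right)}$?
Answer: $-84 + 6 i \approx -84.0 + 6.0 i$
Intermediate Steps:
$I = -4$
$T{\left(u,b \right)} = 0$ ($T{\left(u,b \right)} = \frac{0}{b + u} = 0$)
$P = -3 + i$ ($P = \left(0 - 3\right) + \sqrt{0 - 1} = -3 + \sqrt{-1} = -3 + i \approx -3.0 + 1.0 i$)
$6 \left(P - 11\right) = 6 \left(\left(-3 + i\right) - 11\right) = 6 \left(-14 + i\right) = -84 + 6 i$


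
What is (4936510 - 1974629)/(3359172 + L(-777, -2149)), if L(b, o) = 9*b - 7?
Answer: 2961881/3352172 ≈ 0.88357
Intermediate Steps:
L(b, o) = -7 + 9*b
(4936510 - 1974629)/(3359172 + L(-777, -2149)) = (4936510 - 1974629)/(3359172 + (-7 + 9*(-777))) = 2961881/(3359172 + (-7 - 6993)) = 2961881/(3359172 - 7000) = 2961881/3352172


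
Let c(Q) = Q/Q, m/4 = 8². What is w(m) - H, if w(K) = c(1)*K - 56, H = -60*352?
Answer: 21320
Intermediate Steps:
m = 256 (m = 4*8² = 4*64 = 256)
c(Q) = 1
H = -21120
w(K) = -56 + K (w(K) = 1*K - 56 = K - 56 = -56 + K)
w(m) - H = (-56 + 256) - 1*(-21120) = 200 + 21120 = 21320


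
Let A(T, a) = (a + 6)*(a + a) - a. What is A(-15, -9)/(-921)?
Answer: -21/307 ≈ -0.068404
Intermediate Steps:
A(T, a) = -a + 2*a*(6 + a) (A(T, a) = (6 + a)*(2*a) - a = 2*a*(6 + a) - a = -a + 2*a*(6 + a))
A(-15, -9)/(-921) = -9*(11 + 2*(-9))/(-921) = -9*(11 - 18)*(-1/921) = -9*(-7)*(-1/921) = 63*(-1/921) = -21/307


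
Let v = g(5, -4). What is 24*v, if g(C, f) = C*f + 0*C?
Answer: -480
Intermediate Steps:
g(C, f) = C*f (g(C, f) = C*f + 0 = C*f)
v = -20 (v = 5*(-4) = -20)
24*v = 24*(-20) = -480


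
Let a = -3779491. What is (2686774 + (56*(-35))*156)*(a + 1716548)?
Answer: -4911896164202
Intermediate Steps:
(2686774 + (56*(-35))*156)*(a + 1716548) = (2686774 + (56*(-35))*156)*(-3779491 + 1716548) = (2686774 - 1960*156)*(-2062943) = (2686774 - 305760)*(-2062943) = 2381014*(-2062943) = -4911896164202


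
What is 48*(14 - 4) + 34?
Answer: 514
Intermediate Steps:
48*(14 - 4) + 34 = 48*10 + 34 = 480 + 34 = 514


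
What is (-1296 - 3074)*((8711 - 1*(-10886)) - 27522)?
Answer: 34632250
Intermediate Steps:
(-1296 - 3074)*((8711 - 1*(-10886)) - 27522) = -4370*((8711 + 10886) - 27522) = -4370*(19597 - 27522) = -4370*(-7925) = 34632250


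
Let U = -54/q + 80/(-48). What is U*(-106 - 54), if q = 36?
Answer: 1520/3 ≈ 506.67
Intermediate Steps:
U = -19/6 (U = -54/36 + 80/(-48) = -54*1/36 + 80*(-1/48) = -3/2 - 5/3 = -19/6 ≈ -3.1667)
U*(-106 - 54) = -19*(-106 - 54)/6 = -19/6*(-160) = 1520/3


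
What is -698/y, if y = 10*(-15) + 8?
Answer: 349/71 ≈ 4.9155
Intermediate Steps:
y = -142 (y = -150 + 8 = -142)
-698/y = -698/(-142) = -698*(-1/142) = 349/71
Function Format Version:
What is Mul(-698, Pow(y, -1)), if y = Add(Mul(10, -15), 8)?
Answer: Rational(349, 71) ≈ 4.9155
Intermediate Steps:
y = -142 (y = Add(-150, 8) = -142)
Mul(-698, Pow(y, -1)) = Mul(-698, Pow(-142, -1)) = Mul(-698, Rational(-1, 142)) = Rational(349, 71)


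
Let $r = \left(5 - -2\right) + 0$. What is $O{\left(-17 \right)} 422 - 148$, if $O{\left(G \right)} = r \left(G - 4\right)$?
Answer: $-62182$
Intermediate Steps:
$r = 7$ ($r = \left(5 + 2\right) + 0 = 7 + 0 = 7$)
$O{\left(G \right)} = -28 + 7 G$ ($O{\left(G \right)} = 7 \left(G - 4\right) = 7 \left(-4 + G\right) = -28 + 7 G$)
$O{\left(-17 \right)} 422 - 148 = \left(-28 + 7 \left(-17\right)\right) 422 - 148 = \left(-28 - 119\right) 422 - 148 = \left(-147\right) 422 - 148 = -62034 - 148 = -62182$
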